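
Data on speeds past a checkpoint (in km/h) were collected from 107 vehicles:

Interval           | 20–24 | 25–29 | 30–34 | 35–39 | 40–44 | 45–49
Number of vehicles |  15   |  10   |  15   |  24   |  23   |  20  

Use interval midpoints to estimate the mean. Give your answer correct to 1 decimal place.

Midpoints: 22, 27, 32, 37, 42, 47
Σfm = 15×22 + 10×27 + 15×32 + 24×37 + 23×42 + 20×47 = 3874
n = Σf = 107
Mean = 3874 / 107 = 36.2056

36.2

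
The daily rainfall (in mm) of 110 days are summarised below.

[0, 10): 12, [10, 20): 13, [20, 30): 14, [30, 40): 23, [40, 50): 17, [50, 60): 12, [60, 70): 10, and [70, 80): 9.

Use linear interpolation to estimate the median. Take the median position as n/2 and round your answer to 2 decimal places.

36.96

Cumulative frequencies: 12, 25, 39, 62, 79, 91, 101, 110
n = 110; position = n/2 = 55.
This falls in the class [30, 40): L = 30, F = 39, f = 23, h = 10.
Median ≈ 30 + ((55 − 39) / 23) × 10 = 36.9565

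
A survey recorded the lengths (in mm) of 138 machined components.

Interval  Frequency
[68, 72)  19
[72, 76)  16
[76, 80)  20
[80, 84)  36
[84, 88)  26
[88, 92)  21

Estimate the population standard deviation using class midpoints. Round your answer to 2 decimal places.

6.40

Midpoints: 70, 74, 78, 82, 86, 90
n = 138, Σfm = 11152, mean = 80.8116
Σfm² = 906856
Σf(m − x̄)² = Σfm² − (Σfm)²/n = 906856 − 11152²/138 = 5645.1014
Population variance = 5645.1014 / 138 = 40.9065
Standard deviation = √40.9065 = 6.3958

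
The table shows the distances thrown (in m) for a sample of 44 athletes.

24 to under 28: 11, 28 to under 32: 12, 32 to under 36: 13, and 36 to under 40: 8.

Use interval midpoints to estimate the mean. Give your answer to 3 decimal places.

Midpoints: 26, 30, 34, 38
Σfm = 11×26 + 12×30 + 13×34 + 8×38 = 1392
n = Σf = 44
Mean = 1392 / 44 = 31.6364

31.636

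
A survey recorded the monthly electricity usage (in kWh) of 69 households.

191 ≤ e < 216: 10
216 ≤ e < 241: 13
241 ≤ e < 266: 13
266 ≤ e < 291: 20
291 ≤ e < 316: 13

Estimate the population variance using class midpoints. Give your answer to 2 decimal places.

1110.06

Midpoints: 203.5, 228.5, 253.5, 278.5, 303.5
n = 69, Σfm = 17816.5, mean = 258.2101
Σfm² = 4676995.25
Σf(m − x̄)² = Σfm² − (Σfm)²/n = 4676995.25 − 17816.5²/69 = 76594.2029
Population variance = 76594.2029 / 69 = 1110.0609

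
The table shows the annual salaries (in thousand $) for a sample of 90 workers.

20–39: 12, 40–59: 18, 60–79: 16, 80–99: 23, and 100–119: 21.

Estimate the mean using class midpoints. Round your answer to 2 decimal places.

Midpoints: 29.5, 49.5, 69.5, 89.5, 109.5
Σfm = 12×29.5 + 18×49.5 + 16×69.5 + 23×89.5 + 21×109.5 = 6715
n = Σf = 90
Mean = 6715 / 90 = 74.6111

74.61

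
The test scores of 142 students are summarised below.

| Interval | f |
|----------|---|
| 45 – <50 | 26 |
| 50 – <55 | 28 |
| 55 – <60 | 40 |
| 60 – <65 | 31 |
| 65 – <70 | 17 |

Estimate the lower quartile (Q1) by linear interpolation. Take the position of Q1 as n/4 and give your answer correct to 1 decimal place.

Cumulative frequencies: 26, 54, 94, 125, 142
n = 142; position = n/4 = 35.5.
This falls in the class 50 – <55: L = 50, F = 26, f = 28, h = 5.
Lower quartile ≈ 50 + ((35.5 − 26) / 28) × 5 = 51.6964

51.7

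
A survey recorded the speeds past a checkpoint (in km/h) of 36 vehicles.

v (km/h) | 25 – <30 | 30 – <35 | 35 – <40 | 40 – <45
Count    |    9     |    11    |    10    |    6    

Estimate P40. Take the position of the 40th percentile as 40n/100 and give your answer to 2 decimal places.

Cumulative frequencies: 9, 20, 30, 36
n = 36; position = 40n/100 = 14.4.
This falls in the class 30 – <35: L = 30, F = 9, f = 11, h = 5.
40th percentile ≈ 30 + ((14.4 − 9) / 11) × 5 = 32.4545

32.45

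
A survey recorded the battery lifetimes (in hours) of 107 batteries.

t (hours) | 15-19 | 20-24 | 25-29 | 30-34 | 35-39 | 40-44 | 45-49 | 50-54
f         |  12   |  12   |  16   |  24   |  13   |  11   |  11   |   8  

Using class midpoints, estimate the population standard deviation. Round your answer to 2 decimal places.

10.26

Midpoints: 17, 22, 27, 32, 37, 42, 47, 52
n = 107, Σfm = 3544, mean = 33.1215
Σfm² = 128648
Σf(m − x̄)² = Σfm² − (Σfm)²/n = 128648 − 3544²/107 = 11265.4206
Population variance = 11265.4206 / 107 = 105.2843
Standard deviation = √105.2843 = 10.2608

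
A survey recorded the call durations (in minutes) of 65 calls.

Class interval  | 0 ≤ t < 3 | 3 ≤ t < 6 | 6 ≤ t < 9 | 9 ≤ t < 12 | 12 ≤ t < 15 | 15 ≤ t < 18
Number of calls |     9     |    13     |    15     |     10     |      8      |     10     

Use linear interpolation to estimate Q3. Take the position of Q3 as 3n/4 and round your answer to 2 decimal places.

12.66

Cumulative frequencies: 9, 22, 37, 47, 55, 65
n = 65; position = 3n/4 = 48.75.
This falls in the class 12 ≤ t < 15: L = 12, F = 47, f = 8, h = 3.
Upper quartile ≈ 12 + ((48.75 − 47) / 8) × 3 = 12.6562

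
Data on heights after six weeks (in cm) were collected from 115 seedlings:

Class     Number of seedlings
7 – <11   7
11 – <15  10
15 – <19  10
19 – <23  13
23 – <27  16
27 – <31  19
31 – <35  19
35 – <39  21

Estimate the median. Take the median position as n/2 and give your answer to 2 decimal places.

Cumulative frequencies: 7, 17, 27, 40, 56, 75, 94, 115
n = 115; position = n/2 = 57.5.
This falls in the class 27 – <31: L = 27, F = 56, f = 19, h = 4.
Median ≈ 27 + ((57.5 − 56) / 19) × 4 = 27.3158

27.32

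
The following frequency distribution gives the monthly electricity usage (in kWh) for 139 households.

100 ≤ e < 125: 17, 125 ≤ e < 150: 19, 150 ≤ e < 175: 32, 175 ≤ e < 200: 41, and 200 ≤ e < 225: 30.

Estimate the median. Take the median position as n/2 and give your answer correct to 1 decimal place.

Cumulative frequencies: 17, 36, 68, 109, 139
n = 139; position = n/2 = 69.5.
This falls in the class 175 ≤ e < 200: L = 175, F = 68, f = 41, h = 25.
Median ≈ 175 + ((69.5 − 68) / 41) × 25 = 175.9146

175.9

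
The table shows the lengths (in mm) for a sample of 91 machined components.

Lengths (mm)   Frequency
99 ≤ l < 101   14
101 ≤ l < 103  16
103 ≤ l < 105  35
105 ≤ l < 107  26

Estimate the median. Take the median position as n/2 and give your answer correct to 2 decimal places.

103.89

Cumulative frequencies: 14, 30, 65, 91
n = 91; position = n/2 = 45.5.
This falls in the class 103 ≤ l < 105: L = 103, F = 30, f = 35, h = 2.
Median ≈ 103 + ((45.5 − 30) / 35) × 2 = 103.8857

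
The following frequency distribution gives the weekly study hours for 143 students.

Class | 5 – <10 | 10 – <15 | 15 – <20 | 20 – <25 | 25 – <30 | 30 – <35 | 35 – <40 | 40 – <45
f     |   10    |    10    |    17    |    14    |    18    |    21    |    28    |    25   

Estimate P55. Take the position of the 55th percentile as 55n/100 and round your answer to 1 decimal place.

Cumulative frequencies: 10, 20, 37, 51, 69, 90, 118, 143
n = 143; position = 55n/100 = 78.65.
This falls in the class 30 – <35: L = 30, F = 69, f = 21, h = 5.
55th percentile ≈ 30 + ((78.65 − 69) / 21) × 5 = 32.2976

32.3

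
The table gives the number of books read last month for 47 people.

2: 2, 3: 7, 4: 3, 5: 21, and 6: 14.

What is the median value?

Cumulative frequencies: 2, 9, 12, 33, 47
n = 47, so the median is the value in position (n+1)/2 = 24.
Position 24 falls at value 5.

5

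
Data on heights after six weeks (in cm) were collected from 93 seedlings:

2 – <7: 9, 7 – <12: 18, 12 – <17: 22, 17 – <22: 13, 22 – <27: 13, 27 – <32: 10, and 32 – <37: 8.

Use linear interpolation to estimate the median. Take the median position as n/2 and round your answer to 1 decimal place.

Cumulative frequencies: 9, 27, 49, 62, 75, 85, 93
n = 93; position = n/2 = 46.5.
This falls in the class 12 – <17: L = 12, F = 27, f = 22, h = 5.
Median ≈ 12 + ((46.5 − 27) / 22) × 5 = 16.4318

16.4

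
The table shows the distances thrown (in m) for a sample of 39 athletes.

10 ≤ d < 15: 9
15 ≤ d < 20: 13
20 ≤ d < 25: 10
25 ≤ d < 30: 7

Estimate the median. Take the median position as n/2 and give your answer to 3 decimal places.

Cumulative frequencies: 9, 22, 32, 39
n = 39; position = n/2 = 19.5.
This falls in the class 15 ≤ d < 20: L = 15, F = 9, f = 13, h = 5.
Median ≈ 15 + ((19.5 − 9) / 13) × 5 = 19.0385

19.038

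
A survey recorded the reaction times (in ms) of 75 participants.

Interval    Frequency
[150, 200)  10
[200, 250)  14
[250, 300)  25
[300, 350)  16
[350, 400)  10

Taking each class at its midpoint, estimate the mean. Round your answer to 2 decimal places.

Midpoints: 175, 225, 275, 325, 375
Σfm = 10×175 + 14×225 + 25×275 + 16×325 + 10×375 = 20725
n = Σf = 75
Mean = 20725 / 75 = 276.3333

276.33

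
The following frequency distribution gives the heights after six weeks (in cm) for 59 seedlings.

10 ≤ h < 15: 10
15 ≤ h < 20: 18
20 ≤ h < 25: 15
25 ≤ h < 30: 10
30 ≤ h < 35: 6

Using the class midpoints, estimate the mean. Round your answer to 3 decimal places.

21.144

Midpoints: 12.5, 17.5, 22.5, 27.5, 32.5
Σfm = 10×12.5 + 18×17.5 + 15×22.5 + 10×27.5 + 6×32.5 = 1247.5
n = Σf = 59
Mean = 1247.5 / 59 = 21.1441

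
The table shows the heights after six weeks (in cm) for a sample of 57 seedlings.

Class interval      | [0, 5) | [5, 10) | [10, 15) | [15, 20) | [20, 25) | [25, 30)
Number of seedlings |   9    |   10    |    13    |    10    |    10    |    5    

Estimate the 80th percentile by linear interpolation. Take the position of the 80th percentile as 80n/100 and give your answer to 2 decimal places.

21.80

Cumulative frequencies: 9, 19, 32, 42, 52, 57
n = 57; position = 80n/100 = 45.6.
This falls in the class [20, 25): L = 20, F = 42, f = 10, h = 5.
80th percentile ≈ 20 + ((45.6 − 42) / 10) × 5 = 21.8000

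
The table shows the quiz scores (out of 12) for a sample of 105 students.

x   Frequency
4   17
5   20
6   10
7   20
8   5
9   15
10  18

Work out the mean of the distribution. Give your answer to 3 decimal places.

6.886

Values: 4, 5, 6, 7, 8, 9, 10
Σfx = 17×4 + 20×5 + 10×6 + 20×7 + 5×8 + 15×9 + 18×10 = 723
n = Σf = 105
Mean = 723 / 105 = 6.8857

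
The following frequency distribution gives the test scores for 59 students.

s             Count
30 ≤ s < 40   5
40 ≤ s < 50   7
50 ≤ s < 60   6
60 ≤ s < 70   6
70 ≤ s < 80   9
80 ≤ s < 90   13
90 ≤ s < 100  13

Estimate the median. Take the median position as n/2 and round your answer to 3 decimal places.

76.111

Cumulative frequencies: 5, 12, 18, 24, 33, 46, 59
n = 59; position = n/2 = 29.5.
This falls in the class 70 ≤ s < 80: L = 70, F = 24, f = 9, h = 10.
Median ≈ 70 + ((29.5 − 24) / 9) × 10 = 76.1111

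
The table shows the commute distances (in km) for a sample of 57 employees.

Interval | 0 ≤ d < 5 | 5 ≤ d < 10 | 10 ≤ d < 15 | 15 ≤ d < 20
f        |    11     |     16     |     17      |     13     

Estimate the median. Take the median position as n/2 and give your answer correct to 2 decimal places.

10.44

Cumulative frequencies: 11, 27, 44, 57
n = 57; position = n/2 = 28.5.
This falls in the class 10 ≤ d < 15: L = 10, F = 27, f = 17, h = 5.
Median ≈ 10 + ((28.5 − 27) / 17) × 5 = 10.4412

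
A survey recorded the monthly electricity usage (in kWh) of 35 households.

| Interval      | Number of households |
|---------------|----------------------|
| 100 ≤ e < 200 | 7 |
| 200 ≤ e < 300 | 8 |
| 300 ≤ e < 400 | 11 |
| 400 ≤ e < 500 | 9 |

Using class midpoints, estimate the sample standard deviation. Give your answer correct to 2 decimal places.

Midpoints: 150, 250, 350, 450
n = 35, Σfm = 10950, mean = 312.8571
Σfm² = 3827500
Σf(m − x̄)² = Σfm² − (Σfm)²/n = 3827500 − 10950²/35 = 401714.2857
Sample variance = 401714.2857 / 34 = 11815.1261
Standard deviation = √11815.1261 = 108.6974

108.70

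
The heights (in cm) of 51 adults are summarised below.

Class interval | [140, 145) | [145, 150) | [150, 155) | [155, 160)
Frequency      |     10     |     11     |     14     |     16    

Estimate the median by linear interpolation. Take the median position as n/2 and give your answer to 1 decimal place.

Cumulative frequencies: 10, 21, 35, 51
n = 51; position = n/2 = 25.5.
This falls in the class [150, 155): L = 150, F = 21, f = 14, h = 5.
Median ≈ 150 + ((25.5 − 21) / 14) × 5 = 151.6071

151.6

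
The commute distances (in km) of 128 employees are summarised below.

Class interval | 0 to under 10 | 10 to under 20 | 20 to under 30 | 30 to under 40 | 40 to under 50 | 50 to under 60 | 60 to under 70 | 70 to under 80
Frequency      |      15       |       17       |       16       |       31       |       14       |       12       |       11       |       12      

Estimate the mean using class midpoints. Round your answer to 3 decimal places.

Midpoints: 5, 15, 25, 35, 45, 55, 65, 75
Σfm = 15×5 + 17×15 + 16×25 + 31×35 + 14×45 + 12×55 + 11×65 + 12×75 = 4720
n = Σf = 128
Mean = 4720 / 128 = 36.8750

36.875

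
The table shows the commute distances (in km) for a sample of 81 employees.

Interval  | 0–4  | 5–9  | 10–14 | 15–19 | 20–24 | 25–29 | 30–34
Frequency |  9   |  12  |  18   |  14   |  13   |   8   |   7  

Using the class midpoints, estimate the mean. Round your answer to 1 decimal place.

15.8

Midpoints: 2, 7, 12, 17, 22, 27, 32
Σfm = 9×2 + 12×7 + 18×12 + 14×17 + 13×22 + 8×27 + 7×32 = 1282
n = Σf = 81
Mean = 1282 / 81 = 15.8272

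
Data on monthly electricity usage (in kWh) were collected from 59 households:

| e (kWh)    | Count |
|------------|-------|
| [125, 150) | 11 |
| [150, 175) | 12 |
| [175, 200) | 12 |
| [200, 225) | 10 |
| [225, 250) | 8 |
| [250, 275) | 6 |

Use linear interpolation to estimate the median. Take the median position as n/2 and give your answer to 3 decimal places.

188.542

Cumulative frequencies: 11, 23, 35, 45, 53, 59
n = 59; position = n/2 = 29.5.
This falls in the class [175, 200): L = 175, F = 23, f = 12, h = 25.
Median ≈ 175 + ((29.5 − 23) / 12) × 25 = 188.5417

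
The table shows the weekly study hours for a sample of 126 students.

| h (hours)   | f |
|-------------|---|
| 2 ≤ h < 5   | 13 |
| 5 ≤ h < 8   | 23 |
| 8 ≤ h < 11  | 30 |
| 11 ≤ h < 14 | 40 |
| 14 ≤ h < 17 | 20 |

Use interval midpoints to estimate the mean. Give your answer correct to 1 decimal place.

10.2

Midpoints: 3.5, 6.5, 9.5, 12.5, 15.5
Σfm = 13×3.5 + 23×6.5 + 30×9.5 + 40×12.5 + 20×15.5 = 1290
n = Σf = 126
Mean = 1290 / 126 = 10.2381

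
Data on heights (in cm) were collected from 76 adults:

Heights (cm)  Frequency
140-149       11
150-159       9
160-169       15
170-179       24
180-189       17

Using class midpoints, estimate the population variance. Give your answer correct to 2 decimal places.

178.17

Midpoints: 144.5, 154.5, 164.5, 174.5, 184.5
n = 76, Σfm = 12772, mean = 168.0526
Σfm² = 2159909
Σf(m − x̄)² = Σfm² − (Σfm)²/n = 2159909 − 12772²/76 = 13540.7895
Population variance = 13540.7895 / 76 = 178.1683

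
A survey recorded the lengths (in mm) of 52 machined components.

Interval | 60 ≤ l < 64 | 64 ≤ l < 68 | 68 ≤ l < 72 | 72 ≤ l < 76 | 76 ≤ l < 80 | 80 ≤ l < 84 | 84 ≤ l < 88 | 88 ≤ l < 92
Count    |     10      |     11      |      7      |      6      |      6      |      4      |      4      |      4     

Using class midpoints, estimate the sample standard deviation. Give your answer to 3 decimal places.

8.987

Midpoints: 62, 66, 70, 74, 78, 82, 86, 90
n = 52, Σfm = 3780, mean = 72.6923
Σfm² = 278896
Σf(m − x̄)² = Σfm² − (Σfm)²/n = 278896 − 3780²/52 = 4119.0769
Sample variance = 4119.0769 / 51 = 80.7662
Standard deviation = √80.7662 = 8.9870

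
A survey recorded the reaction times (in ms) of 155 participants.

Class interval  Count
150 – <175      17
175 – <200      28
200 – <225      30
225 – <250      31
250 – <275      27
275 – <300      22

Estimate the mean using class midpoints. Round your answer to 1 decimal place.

Midpoints: 162.5, 187.5, 212.5, 237.5, 262.5, 287.5
Σfm = 17×162.5 + 28×187.5 + 30×212.5 + 31×237.5 + 27×262.5 + 22×287.5 = 35162.5
n = Σf = 155
Mean = 35162.5 / 155 = 226.8548

226.9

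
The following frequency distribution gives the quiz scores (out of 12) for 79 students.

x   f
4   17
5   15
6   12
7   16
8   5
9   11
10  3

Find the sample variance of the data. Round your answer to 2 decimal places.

3.33

Values: 4, 5, 6, 7, 8, 9, 10
n = 79, Σfx = 496, mean = 6.2785
Σfx² = 3374
Σf(x − x̄)² = Σfx² − (Σfx)²/n = 3374 − 496²/79 = 259.8734
Sample variance = 259.8734 / 78 = 3.3317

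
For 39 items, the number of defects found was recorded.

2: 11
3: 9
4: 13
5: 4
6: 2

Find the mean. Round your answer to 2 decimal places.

Values: 2, 3, 4, 5, 6
Σfx = 11×2 + 9×3 + 13×4 + 4×5 + 2×6 = 133
n = Σf = 39
Mean = 133 / 39 = 3.4103

3.41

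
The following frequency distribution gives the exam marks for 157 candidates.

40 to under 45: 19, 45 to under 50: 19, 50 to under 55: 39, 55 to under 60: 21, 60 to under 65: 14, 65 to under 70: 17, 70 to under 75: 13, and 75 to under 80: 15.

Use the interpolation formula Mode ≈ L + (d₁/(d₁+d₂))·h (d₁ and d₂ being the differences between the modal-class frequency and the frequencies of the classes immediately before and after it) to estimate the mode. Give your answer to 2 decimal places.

52.63

Modal class: 50 to under 55 (highest frequency 39).
d₁ = 39 − 19 = 20, d₂ = 39 − 21 = 18
Mode ≈ 50 + (20/(20+18)) × 5 = 50 + 2.6316 = 52.6316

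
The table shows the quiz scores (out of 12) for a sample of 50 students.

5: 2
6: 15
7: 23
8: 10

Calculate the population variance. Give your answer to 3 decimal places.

Values: 5, 6, 7, 8
n = 50, Σfx = 341, mean = 6.8200
Σfx² = 2357
Σf(x − x̄)² = Σfx² − (Σfx)²/n = 2357 − 341²/50 = 31.3800
Population variance = 31.3800 / 50 = 0.6276

0.628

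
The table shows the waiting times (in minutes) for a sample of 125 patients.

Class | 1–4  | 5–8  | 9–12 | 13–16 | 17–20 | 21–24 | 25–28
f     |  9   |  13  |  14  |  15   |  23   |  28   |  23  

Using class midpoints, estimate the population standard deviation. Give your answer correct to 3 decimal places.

Midpoints: 2.5, 6.5, 10.5, 14.5, 18.5, 22.5, 26.5
n = 125, Σfm = 2136.5, mean = 17.0920
Σfm² = 43501.25
Σf(m − x̄)² = Σfm² − (Σfm)²/n = 43501.25 − 2136.5²/125 = 6984.1920
Population variance = 6984.1920 / 125 = 55.8735
Standard deviation = √55.8735 = 7.4749

7.475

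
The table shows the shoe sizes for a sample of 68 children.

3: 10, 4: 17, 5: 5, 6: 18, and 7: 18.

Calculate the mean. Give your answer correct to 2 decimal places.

Values: 3, 4, 5, 6, 7
Σfx = 10×3 + 17×4 + 5×5 + 18×6 + 18×7 = 357
n = Σf = 68
Mean = 357 / 68 = 5.2500

5.25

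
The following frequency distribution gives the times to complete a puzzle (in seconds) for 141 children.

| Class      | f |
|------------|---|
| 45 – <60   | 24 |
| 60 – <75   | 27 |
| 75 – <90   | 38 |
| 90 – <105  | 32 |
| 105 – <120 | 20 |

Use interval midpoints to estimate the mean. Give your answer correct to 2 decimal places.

82.18

Midpoints: 52.5, 67.5, 82.5, 97.5, 112.5
Σfm = 24×52.5 + 27×67.5 + 38×82.5 + 32×97.5 + 20×112.5 = 11587.5
n = Σf = 141
Mean = 11587.5 / 141 = 82.1809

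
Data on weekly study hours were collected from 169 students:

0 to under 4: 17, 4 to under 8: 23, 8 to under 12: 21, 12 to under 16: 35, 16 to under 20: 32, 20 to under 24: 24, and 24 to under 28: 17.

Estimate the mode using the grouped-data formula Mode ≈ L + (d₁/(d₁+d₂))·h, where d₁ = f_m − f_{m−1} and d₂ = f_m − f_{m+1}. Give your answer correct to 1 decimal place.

15.3

Modal class: 12 to under 16 (highest frequency 35).
d₁ = 35 − 21 = 14, d₂ = 35 − 32 = 3
Mode ≈ 12 + (14/(14+3)) × 4 = 12 + 3.2941 = 15.2941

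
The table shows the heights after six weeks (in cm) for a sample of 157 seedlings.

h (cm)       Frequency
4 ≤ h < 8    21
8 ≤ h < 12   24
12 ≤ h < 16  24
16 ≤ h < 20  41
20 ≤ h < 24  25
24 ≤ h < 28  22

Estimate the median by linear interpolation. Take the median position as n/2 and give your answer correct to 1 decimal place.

16.9

Cumulative frequencies: 21, 45, 69, 110, 135, 157
n = 157; position = n/2 = 78.5.
This falls in the class 16 ≤ h < 20: L = 16, F = 69, f = 41, h = 4.
Median ≈ 16 + ((78.5 − 69) / 41) × 4 = 16.9268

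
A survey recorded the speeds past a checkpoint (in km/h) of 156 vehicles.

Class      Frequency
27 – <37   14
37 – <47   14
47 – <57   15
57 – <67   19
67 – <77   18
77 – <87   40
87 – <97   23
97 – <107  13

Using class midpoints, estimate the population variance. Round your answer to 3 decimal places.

Midpoints: 32, 42, 52, 62, 72, 82, 92, 102
n = 156, Σfm = 11012, mean = 70.5897
Σfm² = 844824
Σf(m − x̄)² = Σfm² − (Σfm)²/n = 844824 − 11012²/156 = 67489.7436
Population variance = 67489.7436 / 156 = 432.6266

432.627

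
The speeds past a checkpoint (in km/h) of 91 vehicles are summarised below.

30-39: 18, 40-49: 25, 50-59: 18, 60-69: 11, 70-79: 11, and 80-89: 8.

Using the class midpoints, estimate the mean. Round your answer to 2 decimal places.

54.06

Midpoints: 34.5, 44.5, 54.5, 64.5, 74.5, 84.5
Σfm = 18×34.5 + 25×44.5 + 18×54.5 + 11×64.5 + 11×74.5 + 8×84.5 = 4919.5
n = Σf = 91
Mean = 4919.5 / 91 = 54.0604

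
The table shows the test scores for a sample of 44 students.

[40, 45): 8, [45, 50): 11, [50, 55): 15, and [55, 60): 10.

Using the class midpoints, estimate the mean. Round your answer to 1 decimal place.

50.6

Midpoints: 42.5, 47.5, 52.5, 57.5
Σfm = 8×42.5 + 11×47.5 + 15×52.5 + 10×57.5 = 2225
n = Σf = 44
Mean = 2225 / 44 = 50.5682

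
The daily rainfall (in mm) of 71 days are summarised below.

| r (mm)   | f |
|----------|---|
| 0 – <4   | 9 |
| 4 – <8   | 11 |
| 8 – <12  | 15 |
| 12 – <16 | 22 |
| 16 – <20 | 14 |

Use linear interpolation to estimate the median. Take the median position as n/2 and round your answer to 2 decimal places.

12.09

Cumulative frequencies: 9, 20, 35, 57, 71
n = 71; position = n/2 = 35.5.
This falls in the class 12 – <16: L = 12, F = 35, f = 22, h = 4.
Median ≈ 12 + ((35.5 − 35) / 22) × 4 = 12.0909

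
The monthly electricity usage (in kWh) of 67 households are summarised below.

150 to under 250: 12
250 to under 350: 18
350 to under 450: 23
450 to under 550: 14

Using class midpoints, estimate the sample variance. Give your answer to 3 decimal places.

10348.259

Midpoints: 200, 300, 400, 500
n = 67, Σfm = 24000, mean = 358.2090
Σfm² = 9280000
Σf(m − x̄)² = Σfm² − (Σfm)²/n = 9280000 − 24000²/67 = 682985.0746
Sample variance = 682985.0746 / 66 = 10348.2587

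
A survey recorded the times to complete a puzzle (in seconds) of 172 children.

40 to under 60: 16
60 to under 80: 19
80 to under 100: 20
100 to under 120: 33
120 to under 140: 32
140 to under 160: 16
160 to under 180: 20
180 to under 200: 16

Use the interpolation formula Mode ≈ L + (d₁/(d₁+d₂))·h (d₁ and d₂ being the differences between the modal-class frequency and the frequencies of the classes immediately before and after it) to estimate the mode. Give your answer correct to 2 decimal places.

118.57

Modal class: 100 to under 120 (highest frequency 33).
d₁ = 33 − 20 = 13, d₂ = 33 − 32 = 1
Mode ≈ 100 + (13/(13+1)) × 20 = 100 + 18.5714 = 118.5714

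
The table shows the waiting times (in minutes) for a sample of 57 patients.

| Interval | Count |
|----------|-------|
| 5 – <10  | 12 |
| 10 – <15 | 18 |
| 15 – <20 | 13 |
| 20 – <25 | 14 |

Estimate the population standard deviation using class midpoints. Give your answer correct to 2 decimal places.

Midpoints: 7.5, 12.5, 17.5, 22.5
n = 57, Σfm = 857.5, mean = 15.0439
Σfm² = 14556.25
Σf(m − x̄)² = Σfm² − (Σfm)²/n = 14556.25 − 857.5²/57 = 1656.1404
Population variance = 1656.1404 / 57 = 29.0551
Standard deviation = √29.0551 = 5.3903

5.39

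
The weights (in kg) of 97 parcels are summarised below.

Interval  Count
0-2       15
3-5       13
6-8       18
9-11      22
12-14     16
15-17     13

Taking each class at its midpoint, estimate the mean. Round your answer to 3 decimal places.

Midpoints: 1, 4, 7, 10, 13, 16
Σfm = 15×1 + 13×4 + 18×7 + 22×10 + 16×13 + 13×16 = 829
n = Σf = 97
Mean = 829 / 97 = 8.5464

8.546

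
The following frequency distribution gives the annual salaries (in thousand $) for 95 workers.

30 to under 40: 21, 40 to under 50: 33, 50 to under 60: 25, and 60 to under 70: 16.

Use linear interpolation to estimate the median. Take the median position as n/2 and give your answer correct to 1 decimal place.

Cumulative frequencies: 21, 54, 79, 95
n = 95; position = n/2 = 47.5.
This falls in the class 40 to under 50: L = 40, F = 21, f = 33, h = 10.
Median ≈ 40 + ((47.5 − 21) / 33) × 10 = 48.0303

48.0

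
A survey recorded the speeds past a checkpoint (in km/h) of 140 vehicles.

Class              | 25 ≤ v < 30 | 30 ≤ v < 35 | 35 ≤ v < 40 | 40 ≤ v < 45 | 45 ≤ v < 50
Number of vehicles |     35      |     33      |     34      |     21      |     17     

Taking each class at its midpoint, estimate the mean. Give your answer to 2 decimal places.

Midpoints: 27.5, 32.5, 37.5, 42.5, 47.5
Σfm = 35×27.5 + 33×32.5 + 34×37.5 + 21×42.5 + 17×47.5 = 5010
n = Σf = 140
Mean = 5010 / 140 = 35.7857

35.79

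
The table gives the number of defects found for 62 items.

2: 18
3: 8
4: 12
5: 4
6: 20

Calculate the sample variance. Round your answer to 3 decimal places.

2.689

Values: 2, 3, 4, 5, 6
n = 62, Σfx = 248, mean = 4.0000
Σfx² = 1156
Σf(x − x̄)² = Σfx² − (Σfx)²/n = 1156 − 248²/62 = 164.0000
Sample variance = 164.0000 / 61 = 2.6885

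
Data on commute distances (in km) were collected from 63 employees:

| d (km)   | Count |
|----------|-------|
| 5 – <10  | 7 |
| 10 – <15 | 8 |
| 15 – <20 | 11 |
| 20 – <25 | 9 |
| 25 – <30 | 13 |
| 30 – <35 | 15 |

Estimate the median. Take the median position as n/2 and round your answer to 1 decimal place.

Cumulative frequencies: 7, 15, 26, 35, 48, 63
n = 63; position = n/2 = 31.5.
This falls in the class 20 – <25: L = 20, F = 26, f = 9, h = 5.
Median ≈ 20 + ((31.5 − 26) / 9) × 5 = 23.0556

23.1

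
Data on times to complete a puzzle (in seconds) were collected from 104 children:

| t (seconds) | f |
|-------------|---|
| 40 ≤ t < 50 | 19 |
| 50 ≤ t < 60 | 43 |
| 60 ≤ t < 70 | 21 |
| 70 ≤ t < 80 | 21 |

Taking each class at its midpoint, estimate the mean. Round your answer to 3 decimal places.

Midpoints: 45, 55, 65, 75
Σfm = 19×45 + 43×55 + 21×65 + 21×75 = 6160
n = Σf = 104
Mean = 6160 / 104 = 59.2308

59.231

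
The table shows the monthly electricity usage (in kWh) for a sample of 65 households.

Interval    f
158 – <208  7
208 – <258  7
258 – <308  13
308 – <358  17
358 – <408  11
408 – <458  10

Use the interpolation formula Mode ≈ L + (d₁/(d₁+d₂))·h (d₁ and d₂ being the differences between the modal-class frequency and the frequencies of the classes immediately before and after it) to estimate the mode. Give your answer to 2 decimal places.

328.00

Modal class: 308 – <358 (highest frequency 17).
d₁ = 17 − 13 = 4, d₂ = 17 − 11 = 6
Mode ≈ 308 + (4/(4+6)) × 50 = 308 + 20.0000 = 328.0000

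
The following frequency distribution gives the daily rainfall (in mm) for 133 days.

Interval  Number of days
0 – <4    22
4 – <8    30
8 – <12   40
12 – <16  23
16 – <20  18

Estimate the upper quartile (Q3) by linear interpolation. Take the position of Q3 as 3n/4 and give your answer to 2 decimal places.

13.35

Cumulative frequencies: 22, 52, 92, 115, 133
n = 133; position = 3n/4 = 99.75.
This falls in the class 12 – <16: L = 12, F = 92, f = 23, h = 4.
Upper quartile ≈ 12 + ((99.75 − 92) / 23) × 4 = 13.3478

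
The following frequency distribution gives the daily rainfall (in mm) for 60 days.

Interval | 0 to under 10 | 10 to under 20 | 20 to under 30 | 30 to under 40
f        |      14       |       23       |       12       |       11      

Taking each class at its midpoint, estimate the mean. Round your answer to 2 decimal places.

Midpoints: 5, 15, 25, 35
Σfm = 14×5 + 23×15 + 12×25 + 11×35 = 1100
n = Σf = 60
Mean = 1100 / 60 = 18.3333

18.33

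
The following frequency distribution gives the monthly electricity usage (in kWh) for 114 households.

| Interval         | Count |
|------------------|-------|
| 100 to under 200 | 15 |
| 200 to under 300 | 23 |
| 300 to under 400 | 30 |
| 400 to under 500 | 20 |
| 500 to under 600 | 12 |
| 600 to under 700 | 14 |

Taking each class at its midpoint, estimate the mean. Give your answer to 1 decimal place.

Midpoints: 150, 250, 350, 450, 550, 650
Σfm = 15×150 + 23×250 + 30×350 + 20×450 + 12×550 + 14×650 = 43200
n = Σf = 114
Mean = 43200 / 114 = 378.9474

378.9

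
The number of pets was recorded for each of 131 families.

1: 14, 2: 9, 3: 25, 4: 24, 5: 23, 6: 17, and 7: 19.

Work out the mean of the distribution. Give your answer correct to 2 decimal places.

Values: 1, 2, 3, 4, 5, 6, 7
Σfx = 14×1 + 9×2 + 25×3 + 24×4 + 23×5 + 17×6 + 19×7 = 553
n = Σf = 131
Mean = 553 / 131 = 4.2214

4.22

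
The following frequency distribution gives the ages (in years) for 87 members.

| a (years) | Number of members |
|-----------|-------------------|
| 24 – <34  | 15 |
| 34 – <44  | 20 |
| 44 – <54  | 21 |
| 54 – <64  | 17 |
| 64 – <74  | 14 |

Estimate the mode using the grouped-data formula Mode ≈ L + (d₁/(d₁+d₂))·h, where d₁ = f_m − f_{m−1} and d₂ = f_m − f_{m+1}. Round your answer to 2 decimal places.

Modal class: 44 – <54 (highest frequency 21).
d₁ = 21 − 20 = 1, d₂ = 21 − 17 = 4
Mode ≈ 44 + (1/(1+4)) × 10 = 44 + 2.0000 = 46.0000

46.00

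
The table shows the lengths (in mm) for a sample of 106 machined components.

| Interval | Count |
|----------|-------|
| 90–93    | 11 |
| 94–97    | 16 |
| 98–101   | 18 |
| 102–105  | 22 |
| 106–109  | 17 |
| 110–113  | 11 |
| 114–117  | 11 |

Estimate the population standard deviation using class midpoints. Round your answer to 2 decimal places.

Midpoints: 91.5, 95.5, 99.5, 103.5, 107.5, 111.5, 115.5
n = 106, Σfm = 10927, mean = 103.0849
Σfm² = 1131846.5
Σf(m − x̄)² = Σfm² − (Σfm)²/n = 1131846.5 − 10927²/106 = 5437.7358
Population variance = 5437.7358 / 106 = 51.2994
Standard deviation = √51.2994 = 7.1624

7.16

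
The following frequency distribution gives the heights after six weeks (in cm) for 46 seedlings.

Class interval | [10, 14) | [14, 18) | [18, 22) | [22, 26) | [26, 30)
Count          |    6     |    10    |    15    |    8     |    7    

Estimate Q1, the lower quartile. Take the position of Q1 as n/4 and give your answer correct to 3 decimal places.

16.200

Cumulative frequencies: 6, 16, 31, 39, 46
n = 46; position = n/4 = 11.5.
This falls in the class [14, 18): L = 14, F = 6, f = 10, h = 4.
Lower quartile ≈ 14 + ((11.5 − 6) / 10) × 4 = 16.2000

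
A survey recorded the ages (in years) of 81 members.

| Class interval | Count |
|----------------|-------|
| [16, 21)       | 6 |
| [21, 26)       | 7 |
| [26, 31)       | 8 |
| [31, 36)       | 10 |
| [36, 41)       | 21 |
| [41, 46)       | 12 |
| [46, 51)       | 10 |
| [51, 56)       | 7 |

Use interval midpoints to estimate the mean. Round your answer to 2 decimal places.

37.39

Midpoints: 18.5, 23.5, 28.5, 33.5, 38.5, 43.5, 48.5, 53.5
Σfm = 6×18.5 + 7×23.5 + 8×28.5 + 10×33.5 + 21×38.5 + 12×43.5 + 10×48.5 + 7×53.5 = 3028.5
n = Σf = 81
Mean = 3028.5 / 81 = 37.3889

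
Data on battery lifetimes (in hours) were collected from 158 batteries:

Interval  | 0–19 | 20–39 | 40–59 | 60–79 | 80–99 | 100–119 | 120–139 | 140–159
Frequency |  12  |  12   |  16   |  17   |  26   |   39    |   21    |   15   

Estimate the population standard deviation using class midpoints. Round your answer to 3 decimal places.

40.211

Midpoints: 9.5, 29.5, 49.5, 69.5, 89.5, 109.5, 129.5, 149.5
n = 158, Σfm = 14001, mean = 88.6139
Σfm² = 1496159.5
Σf(m − x̄)² = Σfm² − (Σfm)²/n = 1496159.5 − 14001²/158 = 255475.9494
Population variance = 255475.9494 / 158 = 1616.9364
Standard deviation = √1616.9364 = 40.2111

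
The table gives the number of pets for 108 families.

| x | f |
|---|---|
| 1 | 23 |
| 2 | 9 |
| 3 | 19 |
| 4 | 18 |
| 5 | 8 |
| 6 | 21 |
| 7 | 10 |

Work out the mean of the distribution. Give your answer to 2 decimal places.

3.76

Values: 1, 2, 3, 4, 5, 6, 7
Σfx = 23×1 + 9×2 + 19×3 + 18×4 + 8×5 + 21×6 + 10×7 = 406
n = Σf = 108
Mean = 406 / 108 = 3.7593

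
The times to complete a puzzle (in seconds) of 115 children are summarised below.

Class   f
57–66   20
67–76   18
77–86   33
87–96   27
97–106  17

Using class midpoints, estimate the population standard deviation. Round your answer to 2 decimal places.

12.95

Midpoints: 61.5, 71.5, 81.5, 91.5, 101.5
n = 115, Σfm = 9402.5, mean = 81.7609
Σfm² = 788048.75
Σf(m − x̄)² = Σfm² − (Σfm)²/n = 788048.75 − 9402.5²/115 = 19292.1739
Population variance = 19292.1739 / 115 = 167.7580
Standard deviation = √167.7580 = 12.9521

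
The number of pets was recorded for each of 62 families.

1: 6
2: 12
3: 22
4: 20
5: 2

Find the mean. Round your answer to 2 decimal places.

Values: 1, 2, 3, 4, 5
Σfx = 6×1 + 12×2 + 22×3 + 20×4 + 2×5 = 186
n = Σf = 62
Mean = 186 / 62 = 3.0000

3.00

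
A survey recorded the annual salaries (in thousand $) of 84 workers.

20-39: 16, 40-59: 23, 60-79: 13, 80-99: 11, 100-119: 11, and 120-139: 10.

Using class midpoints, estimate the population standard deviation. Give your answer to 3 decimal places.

Midpoints: 29.5, 49.5, 69.5, 89.5, 109.5, 129.5
n = 84, Σfm = 5998, mean = 71.4048
Σfm² = 520781
Σf(m − x̄)² = Σfm² − (Σfm)²/n = 520781 − 5998²/84 = 92495.2381
Population variance = 92495.2381 / 84 = 1101.1338
Standard deviation = √1101.1338 = 33.1833

33.183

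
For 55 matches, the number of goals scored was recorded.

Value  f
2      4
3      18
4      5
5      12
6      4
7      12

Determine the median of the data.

Cumulative frequencies: 4, 22, 27, 39, 43, 55
n = 55, so the median is the value in position (n+1)/2 = 28.
Position 28 falls at value 5.

5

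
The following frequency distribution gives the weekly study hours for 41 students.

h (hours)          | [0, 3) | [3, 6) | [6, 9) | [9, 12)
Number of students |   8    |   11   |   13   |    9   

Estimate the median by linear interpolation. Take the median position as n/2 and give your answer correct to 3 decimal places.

6.346

Cumulative frequencies: 8, 19, 32, 41
n = 41; position = n/2 = 20.5.
This falls in the class [6, 9): L = 6, F = 19, f = 13, h = 3.
Median ≈ 6 + ((20.5 − 19) / 13) × 3 = 6.3462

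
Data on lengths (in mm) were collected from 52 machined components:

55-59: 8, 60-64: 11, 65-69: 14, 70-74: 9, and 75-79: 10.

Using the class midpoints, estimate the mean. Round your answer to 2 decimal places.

67.19

Midpoints: 57, 62, 67, 72, 77
Σfm = 8×57 + 11×62 + 14×67 + 9×72 + 10×77 = 3494
n = Σf = 52
Mean = 3494 / 52 = 67.1923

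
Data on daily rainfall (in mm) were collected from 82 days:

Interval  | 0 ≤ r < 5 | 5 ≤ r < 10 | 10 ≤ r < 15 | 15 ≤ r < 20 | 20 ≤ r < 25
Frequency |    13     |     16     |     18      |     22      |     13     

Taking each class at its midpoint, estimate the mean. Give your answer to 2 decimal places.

12.87

Midpoints: 2.5, 7.5, 12.5, 17.5, 22.5
Σfm = 13×2.5 + 16×7.5 + 18×12.5 + 22×17.5 + 13×22.5 = 1055
n = Σf = 82
Mean = 1055 / 82 = 12.8659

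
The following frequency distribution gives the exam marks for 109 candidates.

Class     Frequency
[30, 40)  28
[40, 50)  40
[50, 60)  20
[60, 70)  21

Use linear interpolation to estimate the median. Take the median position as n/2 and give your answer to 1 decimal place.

Cumulative frequencies: 28, 68, 88, 109
n = 109; position = n/2 = 54.5.
This falls in the class [40, 50): L = 40, F = 28, f = 40, h = 10.
Median ≈ 40 + ((54.5 − 28) / 40) × 10 = 46.6250

46.6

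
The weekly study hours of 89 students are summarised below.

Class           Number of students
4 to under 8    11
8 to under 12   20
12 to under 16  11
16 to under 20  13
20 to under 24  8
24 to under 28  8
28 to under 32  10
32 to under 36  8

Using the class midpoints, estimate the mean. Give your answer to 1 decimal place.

Midpoints: 6, 10, 14, 18, 22, 26, 30, 34
Σfm = 11×6 + 20×10 + 11×14 + 13×18 + 8×22 + 8×26 + 10×30 + 8×34 = 1610
n = Σf = 89
Mean = 1610 / 89 = 18.0899

18.1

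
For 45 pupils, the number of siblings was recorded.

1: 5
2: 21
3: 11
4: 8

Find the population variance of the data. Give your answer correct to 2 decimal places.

Values: 1, 2, 3, 4
n = 45, Σfx = 112, mean = 2.4889
Σfx² = 316
Σf(x − x̄)² = Σfx² − (Σfx)²/n = 316 − 112²/45 = 37.2444
Population variance = 37.2444 / 45 = 0.8277

0.83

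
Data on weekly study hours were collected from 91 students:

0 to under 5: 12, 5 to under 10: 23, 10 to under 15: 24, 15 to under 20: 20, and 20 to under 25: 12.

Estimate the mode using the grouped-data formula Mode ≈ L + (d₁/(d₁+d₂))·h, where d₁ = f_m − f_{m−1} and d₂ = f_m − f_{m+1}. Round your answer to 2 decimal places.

Modal class: 10 to under 15 (highest frequency 24).
d₁ = 24 − 23 = 1, d₂ = 24 − 20 = 4
Mode ≈ 10 + (1/(1+4)) × 5 = 10 + 1.0000 = 11.0000

11.00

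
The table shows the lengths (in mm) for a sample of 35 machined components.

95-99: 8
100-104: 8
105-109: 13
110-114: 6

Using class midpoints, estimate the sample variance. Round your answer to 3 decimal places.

27.017

Midpoints: 97, 102, 107, 112
n = 35, Σfm = 3655, mean = 104.4286
Σfm² = 382605
Σf(m − x̄)² = Σfm² − (Σfm)²/n = 382605 − 3655²/35 = 918.5714
Sample variance = 918.5714 / 34 = 27.0168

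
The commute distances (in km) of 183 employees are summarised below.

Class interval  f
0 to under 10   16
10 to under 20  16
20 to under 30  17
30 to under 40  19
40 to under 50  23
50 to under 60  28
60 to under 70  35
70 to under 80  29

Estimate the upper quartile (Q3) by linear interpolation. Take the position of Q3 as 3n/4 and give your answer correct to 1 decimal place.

Cumulative frequencies: 16, 32, 49, 68, 91, 119, 154, 183
n = 183; position = 3n/4 = 137.25.
This falls in the class 60 to under 70: L = 60, F = 119, f = 35, h = 10.
Upper quartile ≈ 60 + ((137.25 − 119) / 35) × 10 = 65.2143

65.2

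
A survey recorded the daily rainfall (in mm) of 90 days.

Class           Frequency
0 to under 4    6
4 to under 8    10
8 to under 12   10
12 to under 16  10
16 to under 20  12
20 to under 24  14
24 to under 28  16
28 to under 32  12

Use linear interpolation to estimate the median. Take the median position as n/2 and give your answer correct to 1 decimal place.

19.0

Cumulative frequencies: 6, 16, 26, 36, 48, 62, 78, 90
n = 90; position = n/2 = 45.
This falls in the class 16 to under 20: L = 16, F = 36, f = 12, h = 4.
Median ≈ 16 + ((45 − 36) / 12) × 4 = 19.0000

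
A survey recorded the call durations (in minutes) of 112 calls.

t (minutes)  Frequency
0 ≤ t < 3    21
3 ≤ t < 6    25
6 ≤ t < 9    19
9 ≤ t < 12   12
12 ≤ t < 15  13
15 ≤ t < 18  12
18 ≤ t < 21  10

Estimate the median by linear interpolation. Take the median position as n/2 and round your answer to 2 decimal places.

Cumulative frequencies: 21, 46, 65, 77, 90, 102, 112
n = 112; position = n/2 = 56.
This falls in the class 6 ≤ t < 9: L = 6, F = 46, f = 19, h = 3.
Median ≈ 6 + ((56 − 46) / 19) × 3 = 7.5789

7.58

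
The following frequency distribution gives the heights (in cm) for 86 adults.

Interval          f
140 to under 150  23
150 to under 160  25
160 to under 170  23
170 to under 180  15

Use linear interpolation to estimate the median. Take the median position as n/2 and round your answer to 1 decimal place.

158.0

Cumulative frequencies: 23, 48, 71, 86
n = 86; position = n/2 = 43.
This falls in the class 150 to under 160: L = 150, F = 23, f = 25, h = 10.
Median ≈ 150 + ((43 − 23) / 25) × 10 = 158.0000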